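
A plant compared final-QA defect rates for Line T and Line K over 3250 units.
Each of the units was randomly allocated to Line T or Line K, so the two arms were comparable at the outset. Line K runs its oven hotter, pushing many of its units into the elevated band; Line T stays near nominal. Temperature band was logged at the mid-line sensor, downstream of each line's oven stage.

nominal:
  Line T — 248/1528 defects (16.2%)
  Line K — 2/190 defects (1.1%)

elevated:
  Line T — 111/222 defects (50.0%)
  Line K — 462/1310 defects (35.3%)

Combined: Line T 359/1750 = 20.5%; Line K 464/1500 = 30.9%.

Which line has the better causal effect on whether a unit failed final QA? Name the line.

Line T

In-process temperature band here is a post-treatment variable shaped by the line; conditioning on it would introduce bias rather than remove it. The overall comparison is the causal one.
Pooled: Line T 20.5% vs Line K 30.9%; Line T is lower overall.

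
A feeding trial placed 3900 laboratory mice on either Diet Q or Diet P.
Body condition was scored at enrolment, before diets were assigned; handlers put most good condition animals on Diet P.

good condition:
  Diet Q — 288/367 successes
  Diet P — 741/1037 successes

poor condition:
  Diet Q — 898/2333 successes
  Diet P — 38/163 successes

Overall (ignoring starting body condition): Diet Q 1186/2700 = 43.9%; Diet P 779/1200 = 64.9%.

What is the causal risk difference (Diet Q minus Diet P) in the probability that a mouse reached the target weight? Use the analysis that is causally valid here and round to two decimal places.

The stratified and pooled comparisons disagree (Diet Q wins within each starting body condition; Diet P wins overall), so the answer turns on the causal role of starting body condition.
Starting body condition satisfies the back-door criterion: it is not a descendant of the diet, and it blocks the spurious path from diet to outcome. Adjusting for it (i.e., using the within-starting body condition rates) gives the causal effect.
Adjusting over the population distribution of starting body condition: 0.360·(0.785−0.715) + 0.640·(0.385−0.233) = +0.122.

+0.12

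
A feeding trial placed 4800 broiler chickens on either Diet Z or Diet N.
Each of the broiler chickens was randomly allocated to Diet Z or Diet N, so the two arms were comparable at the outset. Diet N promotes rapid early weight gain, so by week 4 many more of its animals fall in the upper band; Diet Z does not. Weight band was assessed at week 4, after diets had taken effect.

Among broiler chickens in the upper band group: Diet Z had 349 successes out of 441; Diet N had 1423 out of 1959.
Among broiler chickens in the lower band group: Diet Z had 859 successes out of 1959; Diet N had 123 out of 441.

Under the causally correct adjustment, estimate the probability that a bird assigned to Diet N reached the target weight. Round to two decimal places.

0.64

Because the diet influences week-4 weight band, week-4 weight band is a post-treatment mediator, not a confounder. Stratifying on it would bias the estimate; the causal effect is the crude pooled difference.
So P(outcome | do(Diet N)) is just the pooled rate for Diet N: 1546/2400 = 0.644.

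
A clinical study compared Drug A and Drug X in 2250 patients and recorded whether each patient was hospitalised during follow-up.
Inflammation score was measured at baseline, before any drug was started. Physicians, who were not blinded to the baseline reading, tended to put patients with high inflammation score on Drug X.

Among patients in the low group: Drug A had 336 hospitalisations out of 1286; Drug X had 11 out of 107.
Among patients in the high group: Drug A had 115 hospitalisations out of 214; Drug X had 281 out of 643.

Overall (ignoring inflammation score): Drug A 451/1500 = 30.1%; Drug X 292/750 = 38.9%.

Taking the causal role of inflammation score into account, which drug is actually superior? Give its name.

Drug X

Within every inflammation score level Drug X has the lower rate, yet pooled Drug A does — Simpson's reversal.
Here inflammation score is a common cause — it drives both which drug a case falls under and the outcome. The crude comparison mixes populations; the stratum-specific rates are the causally relevant ones.
Within each level — low: 26.1% vs 10.3%; high: 53.7% vs 43.7% — Drug X is lower every time.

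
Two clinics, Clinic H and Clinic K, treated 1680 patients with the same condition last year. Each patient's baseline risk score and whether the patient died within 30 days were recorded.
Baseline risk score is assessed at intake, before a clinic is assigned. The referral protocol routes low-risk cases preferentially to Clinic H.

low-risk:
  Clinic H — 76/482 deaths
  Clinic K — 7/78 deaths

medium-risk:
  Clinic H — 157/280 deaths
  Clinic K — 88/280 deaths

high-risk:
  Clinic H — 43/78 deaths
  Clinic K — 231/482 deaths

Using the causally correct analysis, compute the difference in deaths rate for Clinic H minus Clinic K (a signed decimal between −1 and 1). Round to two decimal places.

The baseline risk score-specific comparison favours Clinic K throughout, but the pooled figures favour Clinic H. The question is whether to condition on baseline risk score.
Nothing the clinic does changes baseline risk score; the imbalance is an allocation artefact. With baseline risk score also predicting the outcome, the pooled figure is confounded, and the within-stratum comparison is the causal one.
Adjusting over the population distribution of baseline risk score: 0.333·(0.158−0.090) + 0.333·(0.561−0.314) + 0.333·(0.551−0.479) = +0.129.

+0.13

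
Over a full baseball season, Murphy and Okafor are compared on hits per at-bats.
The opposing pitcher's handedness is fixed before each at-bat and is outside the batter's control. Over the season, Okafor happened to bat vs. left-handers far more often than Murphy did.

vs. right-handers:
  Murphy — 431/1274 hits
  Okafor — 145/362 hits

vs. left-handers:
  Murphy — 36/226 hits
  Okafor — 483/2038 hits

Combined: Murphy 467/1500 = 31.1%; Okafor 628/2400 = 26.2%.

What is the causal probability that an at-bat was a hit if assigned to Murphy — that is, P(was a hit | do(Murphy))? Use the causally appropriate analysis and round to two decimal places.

0.23

Within every pitcher handedness level Okafor has the higher rate, yet pooled Murphy does — Simpson's reversal.
Nothing the player does changes pitcher handedness; the imbalance is an allocation artefact. With pitcher handedness also predicting the outcome, the pooled figure is confounded, and the within-stratum comparison is the causal one.
Standardising Murphy to the population pitcher handedness mix: 0.419·431/1274 + 0.581·36/226 = 0.234.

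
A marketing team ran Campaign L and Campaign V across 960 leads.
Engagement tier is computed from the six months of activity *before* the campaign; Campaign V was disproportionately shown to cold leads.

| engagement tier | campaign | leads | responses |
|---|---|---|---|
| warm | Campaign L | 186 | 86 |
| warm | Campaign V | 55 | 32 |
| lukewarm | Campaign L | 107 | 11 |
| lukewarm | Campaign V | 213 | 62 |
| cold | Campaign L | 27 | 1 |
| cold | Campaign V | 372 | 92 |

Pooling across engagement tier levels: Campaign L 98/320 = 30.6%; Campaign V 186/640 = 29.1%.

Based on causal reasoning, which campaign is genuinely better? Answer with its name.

The engagement tier-specific comparison favours Campaign V throughout, but the pooled figures favour Campaign L. The question is whether to condition on engagement tier.
Engagement tier satisfies the back-door criterion: it is not a descendant of the campaign, and it blocks the spurious path from campaign to outcome. Adjusting for it (i.e., using the within-engagement tier rates) gives the causal effect.
Within each level — warm: 46.2% vs 58.2%; lukewarm: 10.3% vs 29.1%; cold: 3.7% vs 24.7% — Campaign V is higher every time.

Campaign V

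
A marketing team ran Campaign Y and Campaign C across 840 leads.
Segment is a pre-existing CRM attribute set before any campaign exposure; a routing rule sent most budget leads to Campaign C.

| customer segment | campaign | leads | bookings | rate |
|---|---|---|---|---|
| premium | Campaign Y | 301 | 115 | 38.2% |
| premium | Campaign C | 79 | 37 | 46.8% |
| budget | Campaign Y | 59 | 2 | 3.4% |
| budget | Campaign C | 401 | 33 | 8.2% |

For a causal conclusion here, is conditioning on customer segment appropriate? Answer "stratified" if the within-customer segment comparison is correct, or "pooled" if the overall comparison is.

Customer segment differs across campaigns for reasons unrelated to any effect of the campaign itself, and it separately predicts the outcome — a classic confounder. We must compare within customer segment levels.
Within each level — premium: 38.2% vs 46.8%; budget: 3.4% vs 8.2% — Campaign C is higher every time.

stratified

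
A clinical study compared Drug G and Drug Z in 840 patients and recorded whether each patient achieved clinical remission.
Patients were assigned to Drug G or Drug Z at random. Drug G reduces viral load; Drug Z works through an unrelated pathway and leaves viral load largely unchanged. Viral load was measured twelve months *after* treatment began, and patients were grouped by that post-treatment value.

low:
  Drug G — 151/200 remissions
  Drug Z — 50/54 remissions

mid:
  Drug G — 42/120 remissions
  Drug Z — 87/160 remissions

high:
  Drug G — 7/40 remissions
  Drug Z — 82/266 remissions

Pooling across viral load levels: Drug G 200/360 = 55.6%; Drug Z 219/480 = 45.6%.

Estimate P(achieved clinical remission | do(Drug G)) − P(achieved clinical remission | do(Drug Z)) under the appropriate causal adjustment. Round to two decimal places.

Within every viral load level Drug Z has the higher rate, yet pooled Drug G does — Simpson's reversal.
Because the drug influences viral load, viral load is a post-treatment mediator, not a confounder. Stratifying on it would bias the estimate; the causal effect is the crude pooled difference.
The causal difference is the pooled difference: 0.556 − 0.456 = +0.099.

+0.10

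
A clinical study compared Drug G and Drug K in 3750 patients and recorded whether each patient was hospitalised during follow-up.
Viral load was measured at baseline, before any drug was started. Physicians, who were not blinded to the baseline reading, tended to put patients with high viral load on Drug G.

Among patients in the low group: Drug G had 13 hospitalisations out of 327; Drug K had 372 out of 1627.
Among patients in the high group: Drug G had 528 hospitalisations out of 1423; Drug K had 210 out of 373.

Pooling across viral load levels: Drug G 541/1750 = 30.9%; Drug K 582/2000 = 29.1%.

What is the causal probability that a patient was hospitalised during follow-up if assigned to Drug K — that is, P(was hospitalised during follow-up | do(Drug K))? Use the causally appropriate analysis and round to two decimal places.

Within every viral load level Drug G has the lower rate, yet pooled Drug K does — Simpson's reversal.
Here viral load is a common cause — it drives both which drug a case falls under and the outcome. The crude comparison mixes populations; the stratum-specific rates are the causally relevant ones.
Standardising Drug K to the population viral load mix: 0.521·372/1627 + 0.479·210/373 = 0.389.

0.39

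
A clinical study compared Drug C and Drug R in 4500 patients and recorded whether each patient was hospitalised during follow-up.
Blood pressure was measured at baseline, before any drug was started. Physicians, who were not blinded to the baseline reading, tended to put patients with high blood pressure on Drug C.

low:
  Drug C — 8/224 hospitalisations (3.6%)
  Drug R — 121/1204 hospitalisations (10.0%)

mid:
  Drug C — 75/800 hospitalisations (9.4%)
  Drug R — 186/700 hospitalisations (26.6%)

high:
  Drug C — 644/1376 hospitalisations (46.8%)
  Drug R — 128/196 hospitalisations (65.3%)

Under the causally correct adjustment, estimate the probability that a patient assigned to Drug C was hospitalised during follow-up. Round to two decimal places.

0.21

The blood pressure-specific comparison favours Drug C throughout, but the pooled figures favour Drug R. The question is whether to condition on blood pressure.
Blood pressure differs across drugs for reasons unrelated to any effect of the drug itself, and it separately predicts the outcome — a classic confounder. We must compare within blood pressure levels.
Standardising Drug C to the population blood pressure mix: 0.317·8/224 + 0.333·75/800 + 0.349·644/1376 = 0.206.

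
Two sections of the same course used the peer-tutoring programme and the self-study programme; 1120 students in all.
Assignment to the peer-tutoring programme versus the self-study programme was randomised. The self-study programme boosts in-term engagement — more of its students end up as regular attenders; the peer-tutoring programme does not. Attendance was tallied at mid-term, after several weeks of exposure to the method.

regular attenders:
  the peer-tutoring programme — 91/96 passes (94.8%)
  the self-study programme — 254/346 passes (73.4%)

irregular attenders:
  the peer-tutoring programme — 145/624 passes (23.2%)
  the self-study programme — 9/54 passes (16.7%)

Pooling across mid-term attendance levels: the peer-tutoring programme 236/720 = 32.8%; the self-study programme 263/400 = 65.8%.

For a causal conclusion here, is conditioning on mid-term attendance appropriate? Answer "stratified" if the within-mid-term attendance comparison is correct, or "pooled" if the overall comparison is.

pooled

Within every mid-term attendance level the peer-tutoring programme has the higher rate, yet pooled the self-study programme does — Simpson's reversal.
Mid-term attendance is downstream of the teaching method. One should not condition on a consequence of treatment, so the overall rates are the right comparison.
Pooled: the peer-tutoring programme 32.8% vs the self-study programme 65.8%; the self-study programme is higher overall.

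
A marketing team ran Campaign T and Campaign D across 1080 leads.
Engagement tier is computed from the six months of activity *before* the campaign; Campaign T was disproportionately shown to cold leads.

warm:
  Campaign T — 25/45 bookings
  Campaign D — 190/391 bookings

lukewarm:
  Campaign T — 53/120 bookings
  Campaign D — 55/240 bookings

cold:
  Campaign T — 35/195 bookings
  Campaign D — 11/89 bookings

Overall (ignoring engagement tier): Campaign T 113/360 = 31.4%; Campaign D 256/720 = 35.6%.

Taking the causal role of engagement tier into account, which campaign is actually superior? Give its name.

Campaign T

Nothing the campaign does changes engagement tier; the imbalance is an allocation artefact. With engagement tier also predicting the outcome, the pooled figure is confounded, and the within-stratum comparison is the causal one.
Within each level — warm: 55.6% vs 48.6%; lukewarm: 44.2% vs 22.9%; cold: 17.9% vs 12.4% — Campaign T is higher every time.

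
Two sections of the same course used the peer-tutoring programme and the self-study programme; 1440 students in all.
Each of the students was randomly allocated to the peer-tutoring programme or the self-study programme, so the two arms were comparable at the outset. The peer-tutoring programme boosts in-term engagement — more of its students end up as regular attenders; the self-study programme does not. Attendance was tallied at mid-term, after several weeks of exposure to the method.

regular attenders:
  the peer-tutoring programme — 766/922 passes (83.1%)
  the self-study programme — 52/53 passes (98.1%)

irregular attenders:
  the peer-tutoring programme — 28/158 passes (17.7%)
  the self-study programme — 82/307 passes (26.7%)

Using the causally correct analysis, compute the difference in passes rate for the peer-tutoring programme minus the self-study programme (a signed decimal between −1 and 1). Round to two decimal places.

the self-study programme is higher inside every mid-term attendance stratum but the peer-tutoring programme is higher in aggregate. Whether to stratify depends on how mid-term attendance relates to the teaching method.
Because the teaching method influences mid-term attendance, mid-term attendance is a post-treatment mediator, not a confounder. Stratifying on it would bias the estimate; the causal effect is the crude pooled difference.
The causal difference is the pooled difference: 0.735 − 0.372 = +0.363.

+0.36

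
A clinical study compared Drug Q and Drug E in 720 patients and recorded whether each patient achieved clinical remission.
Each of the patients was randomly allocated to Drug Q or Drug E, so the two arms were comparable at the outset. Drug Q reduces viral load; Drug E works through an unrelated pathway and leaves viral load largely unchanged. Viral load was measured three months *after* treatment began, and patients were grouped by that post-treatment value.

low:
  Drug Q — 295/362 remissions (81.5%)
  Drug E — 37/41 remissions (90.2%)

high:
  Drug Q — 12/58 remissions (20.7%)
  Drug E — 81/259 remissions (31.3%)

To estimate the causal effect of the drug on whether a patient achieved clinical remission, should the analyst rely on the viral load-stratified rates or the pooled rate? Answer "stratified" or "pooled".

Within every viral load level Drug E has the higher rate, yet pooled Drug Q does — Simpson's reversal.
Stratifying would compare drugs among patients the drugs themselves sorted into viral load groups — a form of selection on an intermediate. The unconditioned pooled rates give the total causal effect.
Pooled: Drug Q 73.1% vs Drug E 39.3%; Drug Q is higher overall.

pooled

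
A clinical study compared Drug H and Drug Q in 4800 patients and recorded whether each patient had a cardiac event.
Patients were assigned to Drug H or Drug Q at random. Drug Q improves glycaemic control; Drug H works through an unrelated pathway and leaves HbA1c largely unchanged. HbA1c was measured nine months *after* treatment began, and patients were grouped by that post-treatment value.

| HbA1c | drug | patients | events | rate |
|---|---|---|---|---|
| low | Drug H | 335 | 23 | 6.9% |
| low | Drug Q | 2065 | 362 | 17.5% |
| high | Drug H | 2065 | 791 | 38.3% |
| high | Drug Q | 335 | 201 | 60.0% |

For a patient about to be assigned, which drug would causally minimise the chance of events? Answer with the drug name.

Drug Q

The HbA1c-specific comparison favours Drug H throughout, but the pooled figures favour Drug Q. The question is whether to condition on HbA1c.
HbA1c is recorded after the drug and is itself shifted by it — it sits on the causal path from drug to outcome. Conditioning on a mediator would strip out part of the effect we want; the pooled comparison gives the total causal effect.
Pooled: Drug H 33.9% vs Drug Q 23.5%; Drug Q is lower overall.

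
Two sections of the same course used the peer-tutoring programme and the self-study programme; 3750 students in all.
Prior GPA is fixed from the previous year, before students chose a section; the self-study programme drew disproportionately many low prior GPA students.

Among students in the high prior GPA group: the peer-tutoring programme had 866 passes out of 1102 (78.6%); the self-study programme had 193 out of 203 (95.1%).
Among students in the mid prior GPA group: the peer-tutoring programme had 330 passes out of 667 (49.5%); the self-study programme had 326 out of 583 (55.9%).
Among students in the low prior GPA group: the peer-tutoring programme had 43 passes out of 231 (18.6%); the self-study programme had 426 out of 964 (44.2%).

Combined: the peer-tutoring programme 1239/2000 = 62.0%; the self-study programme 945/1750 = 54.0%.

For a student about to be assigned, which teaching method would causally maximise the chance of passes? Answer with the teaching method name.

the self-study programme

Here prior GPA band is a common cause — it drives both which teaching method a case falls under and the outcome. The crude comparison mixes populations; the stratum-specific rates are the causally relevant ones.
Within each level — high prior GPA: 78.6% vs 95.1%; mid prior GPA: 49.5% vs 55.9%; low prior GPA: 18.6% vs 44.2% — the self-study programme is higher every time.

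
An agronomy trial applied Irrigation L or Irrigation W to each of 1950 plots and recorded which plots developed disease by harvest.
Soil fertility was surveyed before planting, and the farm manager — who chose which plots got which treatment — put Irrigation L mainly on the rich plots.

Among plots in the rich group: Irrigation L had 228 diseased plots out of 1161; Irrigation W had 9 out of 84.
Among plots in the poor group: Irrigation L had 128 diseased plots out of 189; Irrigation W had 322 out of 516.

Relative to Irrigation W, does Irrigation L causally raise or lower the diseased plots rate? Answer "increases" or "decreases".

increases

Soil fertility satisfies the back-door criterion: it is not a descendant of the irrigation, and it blocks the spurious path from irrigation to outcome. Adjusting for it (i.e., using the within-soil fertility rates) gives the causal effect.
Within each level — rich: 19.6% vs 10.7%; poor: 67.7% vs 62.4% — Irrigation W is lower every time.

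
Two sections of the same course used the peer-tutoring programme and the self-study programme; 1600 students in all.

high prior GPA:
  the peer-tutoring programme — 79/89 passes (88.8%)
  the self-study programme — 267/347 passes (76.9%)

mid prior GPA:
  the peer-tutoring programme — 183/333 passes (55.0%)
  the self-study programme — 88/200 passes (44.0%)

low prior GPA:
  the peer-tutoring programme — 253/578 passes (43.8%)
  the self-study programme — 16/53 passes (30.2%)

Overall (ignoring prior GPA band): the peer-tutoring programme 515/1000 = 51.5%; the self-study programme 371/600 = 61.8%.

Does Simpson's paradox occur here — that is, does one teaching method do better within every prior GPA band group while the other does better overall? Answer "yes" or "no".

yes

Within each prior GPA band level (high prior GPA 88.8% vs 76.9%; mid prior GPA 55.0% vs 44.0%; low prior GPA 43.8% vs 30.2%), the peer-tutoring programme has the higher rate every time. Pooled: 51.5% vs 61.8% — the self-study programme has the higher rate overall. The two comparisons disagree.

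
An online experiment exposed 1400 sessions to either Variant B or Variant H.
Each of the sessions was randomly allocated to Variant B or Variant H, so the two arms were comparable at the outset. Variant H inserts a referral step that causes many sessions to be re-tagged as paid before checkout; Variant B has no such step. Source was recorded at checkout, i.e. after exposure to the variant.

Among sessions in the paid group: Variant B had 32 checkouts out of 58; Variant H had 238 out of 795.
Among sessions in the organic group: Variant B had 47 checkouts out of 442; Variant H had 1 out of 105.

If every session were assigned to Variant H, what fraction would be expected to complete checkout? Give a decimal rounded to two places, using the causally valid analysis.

0.27

Traffic source here is a post-treatment variable shaped by the variant; conditioning on it would introduce bias rather than remove it. The overall comparison is the causal one.
So P(outcome | do(Variant H)) is just the pooled rate for Variant H: 239/900 = 0.266.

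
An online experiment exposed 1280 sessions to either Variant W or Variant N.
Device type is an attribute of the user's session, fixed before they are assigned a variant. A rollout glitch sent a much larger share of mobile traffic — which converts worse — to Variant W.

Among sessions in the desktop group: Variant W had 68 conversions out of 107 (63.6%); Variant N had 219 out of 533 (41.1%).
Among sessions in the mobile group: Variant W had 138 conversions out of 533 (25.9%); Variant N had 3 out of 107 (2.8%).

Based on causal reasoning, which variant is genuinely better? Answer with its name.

The device type-specific comparison favours Variant W throughout, but the pooled figures favour Variant N. The question is whether to condition on device type.
The imbalance in device type arose from how sessions were allocated, not from anything the variant did; and device type independently affects the outcome. The pooled gap is confounded — condition on device type.
Within each level — desktop: 63.6% vs 41.1%; mobile: 25.9% vs 2.8% — Variant W is higher every time.

Variant W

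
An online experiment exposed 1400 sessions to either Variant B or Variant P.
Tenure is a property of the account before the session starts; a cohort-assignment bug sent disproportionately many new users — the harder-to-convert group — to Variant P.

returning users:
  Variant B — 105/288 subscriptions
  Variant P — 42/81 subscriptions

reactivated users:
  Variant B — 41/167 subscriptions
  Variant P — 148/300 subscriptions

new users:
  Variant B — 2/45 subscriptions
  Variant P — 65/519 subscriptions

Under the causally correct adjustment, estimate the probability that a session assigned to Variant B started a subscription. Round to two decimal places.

Since user tenure is a pre-existing factor (not a product of the variant) and it affects the outcome on its own, it is a confounder. The stratified rates, not the pooled rate, identify the causal effect.
Standardising Variant B to the population user tenure mix: 0.264·105/288 + 0.334·41/167 + 0.403·2/45 = 0.196.

0.20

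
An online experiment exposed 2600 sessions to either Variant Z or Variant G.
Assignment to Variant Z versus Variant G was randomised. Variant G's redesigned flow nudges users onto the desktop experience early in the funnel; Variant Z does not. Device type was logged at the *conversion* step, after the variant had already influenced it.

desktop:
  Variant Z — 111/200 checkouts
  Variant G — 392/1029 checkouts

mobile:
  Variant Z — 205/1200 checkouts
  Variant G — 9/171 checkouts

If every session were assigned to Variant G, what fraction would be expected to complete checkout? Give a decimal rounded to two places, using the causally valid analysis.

0.33

The device type-specific comparison favours Variant Z throughout, but the pooled figures favour Variant G. The question is whether to condition on device type.
Device type is recorded after the variant and is itself shifted by it — it sits on the causal path from variant to outcome. Conditioning on a mediator would strip out part of the effect we want; the pooled comparison gives the total causal effect.
So P(outcome | do(Variant G)) is just the pooled rate for Variant G: 401/1200 = 0.334.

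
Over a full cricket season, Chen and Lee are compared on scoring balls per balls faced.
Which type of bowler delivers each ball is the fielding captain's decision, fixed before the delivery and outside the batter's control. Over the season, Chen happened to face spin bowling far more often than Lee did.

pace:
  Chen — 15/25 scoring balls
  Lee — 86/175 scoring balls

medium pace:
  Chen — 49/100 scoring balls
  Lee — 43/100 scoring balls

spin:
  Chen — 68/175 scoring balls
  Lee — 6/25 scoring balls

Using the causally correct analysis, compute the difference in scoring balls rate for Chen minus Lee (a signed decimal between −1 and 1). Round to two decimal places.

+0.11

The stratified and pooled comparisons disagree (Chen wins within each bowling type; Lee wins overall), so the answer turns on the causal role of bowling type.
The imbalance in bowling type arose from how balls faced were allocated, not from anything the player did; and bowling type independently affects the outcome. The pooled gap is confounded — condition on bowling type.
Adjusting over the population distribution of bowling type: 0.333·(0.600−0.491) + 0.333·(0.490−0.430) + 0.333·(0.389−0.240) = +0.106.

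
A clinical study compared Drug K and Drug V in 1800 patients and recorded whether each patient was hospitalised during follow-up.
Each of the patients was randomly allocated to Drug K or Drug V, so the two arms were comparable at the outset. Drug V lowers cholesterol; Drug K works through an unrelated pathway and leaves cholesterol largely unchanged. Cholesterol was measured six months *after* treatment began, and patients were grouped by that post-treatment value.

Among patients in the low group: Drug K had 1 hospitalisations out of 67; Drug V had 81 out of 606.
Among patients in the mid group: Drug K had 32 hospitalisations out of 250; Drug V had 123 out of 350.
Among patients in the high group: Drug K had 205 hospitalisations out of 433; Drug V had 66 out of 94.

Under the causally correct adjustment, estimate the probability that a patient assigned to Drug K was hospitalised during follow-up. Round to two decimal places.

0.32

Cholesterol lies on the pathway drug → cholesterol → outcome, so adjusting for it blocks the indirect effect. For the total causal effect of drug, use the unadjusted pooled rates.
So P(outcome | do(Drug K)) is just the pooled rate for Drug K: 238/750 = 0.317.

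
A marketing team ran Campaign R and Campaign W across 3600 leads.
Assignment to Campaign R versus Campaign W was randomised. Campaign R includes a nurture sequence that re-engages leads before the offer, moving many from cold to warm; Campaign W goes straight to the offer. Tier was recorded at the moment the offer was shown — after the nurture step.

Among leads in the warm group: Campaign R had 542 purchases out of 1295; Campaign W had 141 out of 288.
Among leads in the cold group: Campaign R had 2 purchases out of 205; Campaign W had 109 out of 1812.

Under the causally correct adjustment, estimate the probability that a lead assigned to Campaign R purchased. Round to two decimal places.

The stratified and pooled comparisons disagree (Campaign W wins within each engagement tier; Campaign R wins overall), so the answer turns on the causal role of engagement tier.
The distribution of engagement tier is itself part of what the campaign does — it is an intermediate outcome. Holding it fixed would remove that part of the effect; the total effect is the pooled difference.
So P(outcome | do(Campaign R)) is just the pooled rate for Campaign R: 544/1500 = 0.363.

0.36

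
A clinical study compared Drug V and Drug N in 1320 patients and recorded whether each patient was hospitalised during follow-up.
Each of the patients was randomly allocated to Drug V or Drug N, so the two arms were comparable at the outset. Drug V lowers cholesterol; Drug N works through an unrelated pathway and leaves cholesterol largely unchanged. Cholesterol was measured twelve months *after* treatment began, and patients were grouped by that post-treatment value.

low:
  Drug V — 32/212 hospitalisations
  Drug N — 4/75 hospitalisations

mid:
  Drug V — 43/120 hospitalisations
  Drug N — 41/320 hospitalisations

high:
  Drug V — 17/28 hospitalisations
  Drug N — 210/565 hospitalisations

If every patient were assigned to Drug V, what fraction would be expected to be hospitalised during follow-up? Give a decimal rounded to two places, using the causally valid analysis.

0.26

Drug N is lower inside every cholesterol stratum but Drug V is lower in aggregate. Whether to stratify depends on how cholesterol relates to the drug.
Cholesterol is recorded after the drug and is itself shifted by it — it sits on the causal path from drug to outcome. Conditioning on a mediator would strip out part of the effect we want; the pooled comparison gives the total causal effect.
So P(outcome | do(Drug V)) is just the pooled rate for Drug V: 92/360 = 0.256.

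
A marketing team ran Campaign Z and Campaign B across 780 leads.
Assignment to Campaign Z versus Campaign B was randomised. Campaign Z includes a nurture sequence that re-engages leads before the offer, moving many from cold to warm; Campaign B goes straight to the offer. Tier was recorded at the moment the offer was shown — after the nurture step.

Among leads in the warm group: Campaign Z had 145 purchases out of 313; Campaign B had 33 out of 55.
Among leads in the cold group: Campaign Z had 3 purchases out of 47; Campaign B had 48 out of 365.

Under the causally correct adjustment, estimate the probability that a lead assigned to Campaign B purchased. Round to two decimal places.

0.19

Engagement tier here is a post-treatment variable shaped by the campaign; conditioning on it would introduce bias rather than remove it. The overall comparison is the causal one.
So P(outcome | do(Campaign B)) is just the pooled rate for Campaign B: 81/420 = 0.193.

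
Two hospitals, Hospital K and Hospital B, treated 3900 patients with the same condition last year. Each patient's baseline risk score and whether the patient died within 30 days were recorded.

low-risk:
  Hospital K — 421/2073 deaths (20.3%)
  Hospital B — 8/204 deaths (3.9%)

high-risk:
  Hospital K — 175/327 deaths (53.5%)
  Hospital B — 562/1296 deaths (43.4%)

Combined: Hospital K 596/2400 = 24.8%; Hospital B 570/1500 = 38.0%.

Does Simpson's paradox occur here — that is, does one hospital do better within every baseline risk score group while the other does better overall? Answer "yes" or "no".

yes

Within each baseline risk score level (low-risk 20.3% vs 3.9%; high-risk 53.5% vs 43.4%), Hospital B has the lower rate every time. Pooled: 24.8% vs 38.0% — Hospital K has the lower rate overall. The two comparisons disagree.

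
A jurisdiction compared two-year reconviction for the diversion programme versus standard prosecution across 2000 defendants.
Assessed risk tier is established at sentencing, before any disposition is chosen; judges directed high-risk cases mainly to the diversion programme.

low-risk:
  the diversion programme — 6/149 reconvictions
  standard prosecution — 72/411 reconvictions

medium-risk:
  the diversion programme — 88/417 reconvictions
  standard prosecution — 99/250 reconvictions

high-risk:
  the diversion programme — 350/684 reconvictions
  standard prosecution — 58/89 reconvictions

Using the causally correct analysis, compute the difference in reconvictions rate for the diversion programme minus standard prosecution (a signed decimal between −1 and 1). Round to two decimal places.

Here assessed risk tier is a common cause — it drives both which disposition a case falls under and the outcome. The crude comparison mixes populations; the stratum-specific rates are the causally relevant ones.
Adjusting over the population distribution of assessed risk tier: 0.280·(0.040−0.175) + 0.334·(0.211−0.396) + 0.387·(0.512−0.652) = -0.154.

-0.15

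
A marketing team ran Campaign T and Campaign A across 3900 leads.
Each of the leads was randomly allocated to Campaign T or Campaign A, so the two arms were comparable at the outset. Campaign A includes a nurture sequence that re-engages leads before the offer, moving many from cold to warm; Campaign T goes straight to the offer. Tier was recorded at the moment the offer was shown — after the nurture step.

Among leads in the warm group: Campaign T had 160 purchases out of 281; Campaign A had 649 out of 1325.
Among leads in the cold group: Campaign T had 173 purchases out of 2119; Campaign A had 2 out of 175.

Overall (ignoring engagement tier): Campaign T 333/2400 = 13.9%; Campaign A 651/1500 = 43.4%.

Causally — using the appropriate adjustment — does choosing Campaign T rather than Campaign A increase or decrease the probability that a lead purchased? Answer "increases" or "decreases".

The stratified and pooled comparisons disagree (Campaign T wins within each engagement tier; Campaign A wins overall), so the answer turns on the causal role of engagement tier.
Engagement tier here is a post-treatment variable shaped by the campaign; conditioning on it would introduce bias rather than remove it. The overall comparison is the causal one.
Pooled: Campaign T 13.9% vs Campaign A 43.4%; Campaign A is higher overall.

decreases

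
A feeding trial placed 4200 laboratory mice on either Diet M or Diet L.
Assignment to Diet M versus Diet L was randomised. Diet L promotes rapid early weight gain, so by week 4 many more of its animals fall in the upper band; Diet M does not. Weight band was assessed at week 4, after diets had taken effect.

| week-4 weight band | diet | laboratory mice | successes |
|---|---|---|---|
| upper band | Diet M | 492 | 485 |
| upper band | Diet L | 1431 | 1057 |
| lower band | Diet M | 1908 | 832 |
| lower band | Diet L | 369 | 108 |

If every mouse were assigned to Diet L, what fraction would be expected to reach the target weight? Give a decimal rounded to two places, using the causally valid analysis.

0.65

The distribution of week-4 weight band is itself part of what the diet does — it is an intermediate outcome. Holding it fixed would remove that part of the effect; the total effect is the pooled difference.
So P(outcome | do(Diet L)) is just the pooled rate for Diet L: 1165/1800 = 0.647.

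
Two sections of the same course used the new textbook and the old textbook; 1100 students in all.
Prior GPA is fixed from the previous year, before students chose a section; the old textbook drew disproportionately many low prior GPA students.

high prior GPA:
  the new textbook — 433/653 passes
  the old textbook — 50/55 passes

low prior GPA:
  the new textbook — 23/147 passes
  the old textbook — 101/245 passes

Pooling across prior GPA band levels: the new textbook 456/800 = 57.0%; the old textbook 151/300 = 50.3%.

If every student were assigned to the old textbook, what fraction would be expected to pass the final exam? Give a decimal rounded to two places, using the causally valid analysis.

0.73

Since prior GPA band is a pre-existing factor (not a product of the teaching method) and it affects the outcome on its own, it is a confounder. The stratified rates, not the pooled rate, identify the causal effect.
Standardising the old textbook to the population prior GPA band mix: 0.644·50/55 + 0.356·101/245 = 0.732.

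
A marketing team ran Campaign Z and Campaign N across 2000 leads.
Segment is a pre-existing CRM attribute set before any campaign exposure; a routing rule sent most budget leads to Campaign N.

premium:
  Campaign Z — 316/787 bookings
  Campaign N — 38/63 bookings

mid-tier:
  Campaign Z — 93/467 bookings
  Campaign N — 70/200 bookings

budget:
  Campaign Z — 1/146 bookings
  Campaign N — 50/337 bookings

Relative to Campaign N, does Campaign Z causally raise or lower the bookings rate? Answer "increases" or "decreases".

Campaign N is higher inside every customer segment stratum but Campaign Z is higher in aggregate. Whether to stratify depends on how customer segment relates to the campaign.
Customer segment is set before the campaign has any effect — it is not caused by the campaign — and it independently drives the outcome. That makes it a confounder, so the causal comparison is within customer segment levels.
Within each level — premium: 40.2% vs 60.3%; mid-tier: 19.9% vs 35.0%; budget: 0.7% vs 14.8% — Campaign N is higher every time.

decreases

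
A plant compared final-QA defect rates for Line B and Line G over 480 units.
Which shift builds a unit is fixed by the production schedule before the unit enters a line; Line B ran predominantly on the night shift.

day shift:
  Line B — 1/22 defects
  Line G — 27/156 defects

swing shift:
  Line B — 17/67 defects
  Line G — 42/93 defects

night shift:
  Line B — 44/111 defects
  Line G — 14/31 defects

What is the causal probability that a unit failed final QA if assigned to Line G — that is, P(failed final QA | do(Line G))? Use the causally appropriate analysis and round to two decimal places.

The stratified and pooled comparisons disagree (Line B wins within each shift; Line G wins overall), so the answer turns on the causal role of shift.
Nothing the line does changes shift; the imbalance is an allocation artefact. With shift also predicting the outcome, the pooled figure is confounded, and the within-stratum comparison is the causal one.
Standardising Line G to the population shift mix: 0.371·27/156 + 0.333·42/93 + 0.296·14/31 = 0.348.

0.35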